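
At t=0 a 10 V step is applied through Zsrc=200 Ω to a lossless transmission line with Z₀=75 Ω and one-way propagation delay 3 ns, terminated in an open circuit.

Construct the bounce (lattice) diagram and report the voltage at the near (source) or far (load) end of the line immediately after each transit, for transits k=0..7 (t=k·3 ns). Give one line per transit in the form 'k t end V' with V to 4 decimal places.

0 0 source 2.7273
1 3 load 5.4545
2 6 source 6.6942
3 9 load 7.9339
4 12 source 8.4974
5 15 load 9.0609
6 18 source 9.3170
7 21 load 9.5731

Γ_L=1.000000, Γ_S=0.454545; launch V₁=10·75/275=2.727273
k=0 src: V=2.7273
k=1 load: inc=2.727273, refl=2.727273·1.000000=2.7273; V=0.000000+2.727273+2.727273=5.4545
k=2 src: inc=2.727273, refl=2.727273·0.454545=1.2397; V=2.727273+2.727273+1.239669=6.6942
k=3 load: inc=1.239669, refl=1.239669·1.000000=1.2397; V=5.454545+1.239669+1.239669=7.9339
k=4 src: inc=1.239669, refl=1.239669·0.454545=0.5635; V=6.694215+1.239669+0.563486=8.4974
k=5 load: inc=0.563486, refl=0.563486·1.000000=0.5635; V=7.933884+0.563486+0.563486=9.0609
k=6 src: inc=0.563486, refl=0.563486·0.454545=0.2561; V=8.497370+0.563486+0.256130=9.3170
k=7 load: inc=0.256130, refl=0.256130·1.000000=0.2561; V=9.060856+0.256130+0.256130=9.5731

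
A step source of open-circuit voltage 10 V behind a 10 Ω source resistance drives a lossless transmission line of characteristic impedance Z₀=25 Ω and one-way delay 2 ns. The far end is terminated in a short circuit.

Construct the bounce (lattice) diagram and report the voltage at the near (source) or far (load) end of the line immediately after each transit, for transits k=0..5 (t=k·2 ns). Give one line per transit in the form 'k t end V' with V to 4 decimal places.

0 0 source 7.1429
1 2 load 0.0000
2 4 source 3.0612
3 6 load 0.0000
4 8 source 1.3120
5 10 load 0.0000

Γ_L=-1.000000, Γ_S=-0.428571; launch V₁=10·25/35=7.142857
k=0 src: V=7.1429
k=1 load: inc=7.142857, refl=7.142857·-1.000000=-7.1429; V=0.000000+7.142857+-7.142857=0.0000
k=2 src: inc=-7.142857, refl=-7.142857·-0.428571=3.0612; V=7.142857+-7.142857+3.061224=3.0612
k=3 load: inc=3.061224, refl=3.061224·-1.000000=-3.0612; V=0.000000+3.061224+-3.061224=0.0000
k=4 src: inc=-3.061224, refl=-3.061224·-0.428571=1.3120; V=3.061224+-3.061224+1.311953=1.3120
k=5 load: inc=1.311953, refl=1.311953·-1.000000=-1.3120; V=0.000000+1.311953+-1.311953=0.0000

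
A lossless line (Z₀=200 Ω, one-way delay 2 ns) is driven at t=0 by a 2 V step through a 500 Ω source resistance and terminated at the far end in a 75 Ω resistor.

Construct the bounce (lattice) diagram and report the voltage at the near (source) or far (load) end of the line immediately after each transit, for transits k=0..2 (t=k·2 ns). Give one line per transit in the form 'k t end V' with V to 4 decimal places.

Γ_L=-0.454545, Γ_S=0.428571; launch V₁=2·200/700=0.571429
k=0 src: V=0.5714
k=1 load: inc=0.571429, refl=0.571429·-0.454545=-0.2597; V=0.000000+0.571429+-0.259740=0.3117
k=2 src: inc=-0.259740, refl=-0.259740·0.428571=-0.1113; V=0.571429+-0.259740+-0.111317=0.2004

0 0 source 0.5714
1 2 load 0.3117
2 4 source 0.2004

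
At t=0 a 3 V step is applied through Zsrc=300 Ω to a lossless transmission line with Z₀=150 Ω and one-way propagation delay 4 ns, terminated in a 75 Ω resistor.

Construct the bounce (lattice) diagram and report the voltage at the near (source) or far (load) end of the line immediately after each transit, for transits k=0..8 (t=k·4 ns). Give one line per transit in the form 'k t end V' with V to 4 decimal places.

0 0 source 1.0000
1 4 load 0.6667
2 8 source 0.5556
3 12 load 0.5926
4 16 source 0.6049
5 20 load 0.6008
6 24 source 0.5995
7 28 load 0.5999
8 32 source 0.6001

Γ_L=-0.333333, Γ_S=0.333333; launch V₁=3·150/450=1.000000
k=0 src: V=1.0000
k=1 load: inc=1.000000, refl=1.000000·-0.333333=-0.3333; V=0.000000+1.000000+-0.333333=0.6667
k=2 src: inc=-0.333333, refl=-0.333333·0.333333=-0.1111; V=1.000000+-0.333333+-0.111111=0.5556
k=3 load: inc=-0.111111, refl=-0.111111·-0.333333=0.0370; V=0.666667+-0.111111+0.037037=0.5926
k=4 src: inc=0.037037, refl=0.037037·0.333333=0.0123; V=0.555556+0.037037+0.012346=0.6049
k=5 load: inc=0.012346, refl=0.012346·-0.333333=-0.0041; V=0.592593+0.012346+-0.004115=0.6008
k=6 src: inc=-0.004115, refl=-0.004115·0.333333=-0.0014; V=0.604938+-0.004115+-0.001372=0.5995
k=7 load: inc=-0.001372, refl=-0.001372·-0.333333=0.0005; V=0.600823+-0.001372+0.000457=0.5999
k=8 src: inc=0.000457, refl=0.000457·0.333333=0.0002; V=0.599451+0.000457+0.000152=0.6001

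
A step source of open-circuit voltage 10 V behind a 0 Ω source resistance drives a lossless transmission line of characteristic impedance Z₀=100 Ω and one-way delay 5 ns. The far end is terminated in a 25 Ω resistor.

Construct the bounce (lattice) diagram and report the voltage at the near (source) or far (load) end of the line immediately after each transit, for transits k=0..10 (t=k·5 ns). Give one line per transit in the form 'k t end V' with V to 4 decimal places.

Γ_L=-0.600000, Γ_S=-1.000000; launch V₁=10·100/100=10.000000
k=0 src: V=10.0000
k=1 load: inc=10.000000, refl=10.000000·-0.600000=-6.0000; V=0.000000+10.000000+-6.000000=4.0000
k=2 src: inc=-6.000000, refl=-6.000000·-1.000000=6.0000; V=10.000000+-6.000000+6.000000=10.0000
k=3 load: inc=6.000000, refl=6.000000·-0.600000=-3.6000; V=4.000000+6.000000+-3.600000=6.4000
k=4 src: inc=-3.600000, refl=-3.600000·-1.000000=3.6000; V=10.000000+-3.600000+3.600000=10.0000
k=5 load: inc=3.600000, refl=3.600000·-0.600000=-2.1600; V=6.400000+3.600000+-2.160000=7.8400
k=6 src: inc=-2.160000, refl=-2.160000·-1.000000=2.1600; V=10.000000+-2.160000+2.160000=10.0000
k=7 load: inc=2.160000, refl=2.160000·-0.600000=-1.2960; V=7.840000+2.160000+-1.296000=8.7040
k=8 src: inc=-1.296000, refl=-1.296000·-1.000000=1.2960; V=10.000000+-1.296000+1.296000=10.0000
k=9 load: inc=1.296000, refl=1.296000·-0.600000=-0.7776; V=8.704000+1.296000+-0.777600=9.2224
k=10 src: inc=-0.777600, refl=-0.777600·-1.000000=0.7776; V=10.000000+-0.777600+0.777600=10.0000

0 0 source 10.0000
1 5 load 4.0000
2 10 source 10.0000
3 15 load 6.4000
4 20 source 10.0000
5 25 load 7.8400
6 30 source 10.0000
7 35 load 8.7040
8 40 source 10.0000
9 45 load 9.2224
10 50 source 10.0000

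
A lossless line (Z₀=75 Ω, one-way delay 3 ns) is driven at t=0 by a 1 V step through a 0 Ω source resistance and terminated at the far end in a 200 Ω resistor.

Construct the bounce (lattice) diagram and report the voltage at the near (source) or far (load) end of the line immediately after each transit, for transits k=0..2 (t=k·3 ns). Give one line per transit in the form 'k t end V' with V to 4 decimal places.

Γ_L=0.454545, Γ_S=-1.000000; launch V₁=1·75/75=1.000000
k=0 src: V=1.0000
k=1 load: inc=1.000000, refl=1.000000·0.454545=0.4545; V=0.000000+1.000000+0.454545=1.4545
k=2 src: inc=0.454545, refl=0.454545·-1.000000=-0.4545; V=1.000000+0.454545+-0.454545=1.0000

0 0 source 1.0000
1 3 load 1.4545
2 6 source 1.0000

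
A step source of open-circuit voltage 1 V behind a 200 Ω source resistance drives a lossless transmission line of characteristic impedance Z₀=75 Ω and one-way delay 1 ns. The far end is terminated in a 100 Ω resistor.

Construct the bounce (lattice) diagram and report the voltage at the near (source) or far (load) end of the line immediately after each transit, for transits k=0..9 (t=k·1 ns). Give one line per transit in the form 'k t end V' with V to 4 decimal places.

0 0 source 0.2727
1 1 load 0.3117
2 2 source 0.3294
3 3 load 0.3319
4 4 source 0.3331
5 5 load 0.3332
6 6 source 0.3333
7 7 load 0.3333
8 8 source 0.3333
9 9 load 0.3333

Γ_L=0.142857, Γ_S=0.454545; launch V₁=1·75/275=0.272727
k=0 src: V=0.2727
k=1 load: inc=0.272727, refl=0.272727·0.142857=0.0390; V=0.000000+0.272727+0.038961=0.3117
k=2 src: inc=0.038961, refl=0.038961·0.454545=0.0177; V=0.272727+0.038961+0.017710=0.3294
k=3 load: inc=0.017710, refl=0.017710·0.142857=0.0025; V=0.311688+0.017710+0.002530=0.3319
k=4 src: inc=0.002530, refl=0.002530·0.454545=0.0011; V=0.329398+0.002530+0.001150=0.3331
k=5 load: inc=0.001150, refl=0.001150·0.142857=0.0002; V=0.331928+0.001150+0.000164=0.3332
k=6 src: inc=0.000164, refl=0.000164·0.454545=0.0001; V=0.333078+0.000164+0.000075=0.3333
k=7 load: inc=0.000075, refl=0.000075·0.142857=0.0000; V=0.333242+0.000075+0.000011=0.3333
k=8 src: inc=0.000011, refl=0.000011·0.454545=0.0000; V=0.333317+0.000011+0.000005=0.3333
k=9 load: inc=0.000005, refl=0.000005·0.142857=0.0000; V=0.333327+0.000005+0.000001=0.3333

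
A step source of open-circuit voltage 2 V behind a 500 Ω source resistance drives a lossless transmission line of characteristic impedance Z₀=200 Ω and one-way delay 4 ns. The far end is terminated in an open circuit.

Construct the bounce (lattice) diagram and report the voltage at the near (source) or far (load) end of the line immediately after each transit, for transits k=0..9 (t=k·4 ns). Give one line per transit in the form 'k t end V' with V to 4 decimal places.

0 0 source 0.5714
1 4 load 1.1429
2 8 source 1.3878
3 12 load 1.6327
4 16 source 1.7376
5 20 load 1.8426
6 24 source 1.8875
7 28 load 1.9325
8 32 source 1.9518
9 36 load 1.9711

Γ_L=1.000000, Γ_S=0.428571; launch V₁=2·200/700=0.571429
k=0 src: V=0.5714
k=1 load: inc=0.571429, refl=0.571429·1.000000=0.5714; V=0.000000+0.571429+0.571429=1.1429
k=2 src: inc=0.571429, refl=0.571429·0.428571=0.2449; V=0.571429+0.571429+0.244898=1.3878
k=3 load: inc=0.244898, refl=0.244898·1.000000=0.2449; V=1.142857+0.244898+0.244898=1.6327
k=4 src: inc=0.244898, refl=0.244898·0.428571=0.1050; V=1.387755+0.244898+0.104956=1.7376
k=5 load: inc=0.104956, refl=0.104956·1.000000=0.1050; V=1.632653+0.104956+0.104956=1.8426
k=6 src: inc=0.104956, refl=0.104956·0.428571=0.0450; V=1.737609+0.104956+0.044981=1.8875
k=7 load: inc=0.044981, refl=0.044981·1.000000=0.0450; V=1.842566+0.044981+0.044981=1.9325
k=8 src: inc=0.044981, refl=0.044981·0.428571=0.0193; V=1.887547+0.044981+0.019278=1.9518
k=9 load: inc=0.019278, refl=0.019278·1.000000=0.0193; V=1.932528+0.019278+0.019278=1.9711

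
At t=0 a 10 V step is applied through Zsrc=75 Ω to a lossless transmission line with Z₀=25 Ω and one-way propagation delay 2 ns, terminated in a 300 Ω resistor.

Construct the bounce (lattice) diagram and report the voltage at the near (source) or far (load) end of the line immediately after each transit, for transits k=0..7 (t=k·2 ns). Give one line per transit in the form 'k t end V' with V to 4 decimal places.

0 0 source 2.5000
1 2 load 4.6154
2 4 source 5.6731
3 6 load 6.5680
4 8 source 7.0155
5 10 load 7.3942
6 12 source 7.5835
7 14 load 7.7437

Γ_L=0.846154, Γ_S=0.500000; launch V₁=10·25/100=2.500000
k=0 src: V=2.5000
k=1 load: inc=2.500000, refl=2.500000·0.846154=2.1154; V=0.000000+2.500000+2.115385=4.6154
k=2 src: inc=2.115385, refl=2.115385·0.500000=1.0577; V=2.500000+2.115385+1.057692=5.6731
k=3 load: inc=1.057692, refl=1.057692·0.846154=0.8950; V=4.615385+1.057692+0.894970=6.5680
k=4 src: inc=0.894970, refl=0.894970·0.500000=0.4475; V=5.673077+0.894970+0.447485=7.0155
k=5 load: inc=0.447485, refl=0.447485·0.846154=0.3786; V=6.568047+0.447485+0.378641=7.3942
k=6 src: inc=0.378641, refl=0.378641·0.500000=0.1893; V=7.015533+0.378641+0.189321=7.5835
k=7 load: inc=0.189321, refl=0.189321·0.846154=0.1602; V=7.394174+0.189321+0.160194=7.7437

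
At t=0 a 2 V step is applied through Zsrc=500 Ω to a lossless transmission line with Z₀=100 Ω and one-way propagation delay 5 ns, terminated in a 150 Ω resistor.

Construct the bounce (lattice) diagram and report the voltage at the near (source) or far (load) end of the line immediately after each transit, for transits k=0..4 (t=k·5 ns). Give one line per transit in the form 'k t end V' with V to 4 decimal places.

0 0 source 0.3333
1 5 load 0.4000
2 10 source 0.4444
3 15 load 0.4533
4 20 source 0.4593

Γ_L=0.200000, Γ_S=0.666667; launch V₁=2·100/600=0.333333
k=0 src: V=0.3333
k=1 load: inc=0.333333, refl=0.333333·0.200000=0.0667; V=0.000000+0.333333+0.066667=0.4000
k=2 src: inc=0.066667, refl=0.066667·0.666667=0.0444; V=0.333333+0.066667+0.044444=0.4444
k=3 load: inc=0.044444, refl=0.044444·0.200000=0.0089; V=0.400000+0.044444+0.008889=0.4533
k=4 src: inc=0.008889, refl=0.008889·0.666667=0.0059; V=0.444444+0.008889+0.005926=0.4593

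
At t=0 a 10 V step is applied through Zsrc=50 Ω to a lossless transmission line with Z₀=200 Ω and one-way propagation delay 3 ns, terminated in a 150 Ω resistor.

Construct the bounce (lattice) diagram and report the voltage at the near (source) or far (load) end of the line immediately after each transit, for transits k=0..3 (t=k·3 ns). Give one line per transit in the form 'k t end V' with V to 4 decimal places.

Γ_L=-0.142857, Γ_S=-0.600000; launch V₁=10·200/250=8.000000
k=0 src: V=8.0000
k=1 load: inc=8.000000, refl=8.000000·-0.142857=-1.1429; V=0.000000+8.000000+-1.142857=6.8571
k=2 src: inc=-1.142857, refl=-1.142857·-0.600000=0.6857; V=8.000000+-1.142857+0.685714=7.5429
k=3 load: inc=0.685714, refl=0.685714·-0.142857=-0.0980; V=6.857143+0.685714+-0.097959=7.4449

0 0 source 8.0000
1 3 load 6.8571
2 6 source 7.5429
3 9 load 7.4449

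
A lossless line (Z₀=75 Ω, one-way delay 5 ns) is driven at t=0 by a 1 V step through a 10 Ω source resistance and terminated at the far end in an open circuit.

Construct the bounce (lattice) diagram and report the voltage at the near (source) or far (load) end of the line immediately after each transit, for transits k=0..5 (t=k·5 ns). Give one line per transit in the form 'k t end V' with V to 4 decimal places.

0 0 source 0.8824
1 5 load 1.7647
2 10 source 1.0900
3 15 load 0.4152
4 20 source 0.9312
5 25 load 1.4472

Γ_L=1.000000, Γ_S=-0.764706; launch V₁=1·75/85=0.882353
k=0 src: V=0.8824
k=1 load: inc=0.882353, refl=0.882353·1.000000=0.8824; V=0.000000+0.882353+0.882353=1.7647
k=2 src: inc=0.882353, refl=0.882353·-0.764706=-0.6747; V=0.882353+0.882353+-0.674740=1.0900
k=3 load: inc=-0.674740, refl=-0.674740·1.000000=-0.6747; V=1.764706+-0.674740+-0.674740=0.4152
k=4 src: inc=-0.674740, refl=-0.674740·-0.764706=0.5160; V=1.089965+-0.674740+0.515978=0.9312
k=5 load: inc=0.515978, refl=0.515978·1.000000=0.5160; V=0.415225+0.515978+0.515978=1.4472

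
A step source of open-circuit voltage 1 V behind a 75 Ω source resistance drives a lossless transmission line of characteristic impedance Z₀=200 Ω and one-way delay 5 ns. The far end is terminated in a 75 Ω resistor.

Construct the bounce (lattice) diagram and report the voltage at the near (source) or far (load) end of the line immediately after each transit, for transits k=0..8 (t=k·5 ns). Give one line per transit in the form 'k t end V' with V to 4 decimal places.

0 0 source 0.7273
1 5 load 0.3967
2 10 source 0.5470
3 15 load 0.4787
4 20 source 0.5097
5 25 load 0.4956
6 30 source 0.5020
7 35 load 0.4991
8 40 source 0.5004

Γ_L=-0.454545, Γ_S=-0.454545; launch V₁=1·200/275=0.727273
k=0 src: V=0.7273
k=1 load: inc=0.727273, refl=0.727273·-0.454545=-0.3306; V=0.000000+0.727273+-0.330579=0.3967
k=2 src: inc=-0.330579, refl=-0.330579·-0.454545=0.1503; V=0.727273+-0.330579+0.150263=0.5470
k=3 load: inc=0.150263, refl=0.150263·-0.454545=-0.0683; V=0.396694+0.150263+-0.068301=0.4787
k=4 src: inc=-0.068301, refl=-0.068301·-0.454545=0.0310; V=0.546957+-0.068301+0.031046=0.5097
k=5 load: inc=0.031046, refl=0.031046·-0.454545=-0.0141; V=0.478656+0.031046+-0.014112=0.4956
k=6 src: inc=-0.014112, refl=-0.014112·-0.454545=0.0064; V=0.509702+-0.014112+0.006414=0.5020
k=7 load: inc=0.006414, refl=0.006414·-0.454545=-0.0029; V=0.495590+0.006414+-0.002916=0.4991
k=8 src: inc=-0.002916, refl=-0.002916·-0.454545=0.0013; V=0.502005+-0.002916+0.001325=0.5004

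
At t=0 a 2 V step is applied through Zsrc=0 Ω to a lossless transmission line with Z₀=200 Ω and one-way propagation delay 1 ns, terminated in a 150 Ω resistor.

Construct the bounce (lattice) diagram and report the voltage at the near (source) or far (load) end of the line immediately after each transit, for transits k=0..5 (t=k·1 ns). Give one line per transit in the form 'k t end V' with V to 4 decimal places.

0 0 source 2.0000
1 1 load 1.7143
2 2 source 2.0000
3 3 load 1.9592
4 4 source 2.0000
5 5 load 1.9942

Γ_L=-0.142857, Γ_S=-1.000000; launch V₁=2·200/200=2.000000
k=0 src: V=2.0000
k=1 load: inc=2.000000, refl=2.000000·-0.142857=-0.2857; V=0.000000+2.000000+-0.285714=1.7143
k=2 src: inc=-0.285714, refl=-0.285714·-1.000000=0.2857; V=2.000000+-0.285714+0.285714=2.0000
k=3 load: inc=0.285714, refl=0.285714·-0.142857=-0.0408; V=1.714286+0.285714+-0.040816=1.9592
k=4 src: inc=-0.040816, refl=-0.040816·-1.000000=0.0408; V=2.000000+-0.040816+0.040816=2.0000
k=5 load: inc=0.040816, refl=0.040816·-0.142857=-0.0058; V=1.959184+0.040816+-0.005831=1.9942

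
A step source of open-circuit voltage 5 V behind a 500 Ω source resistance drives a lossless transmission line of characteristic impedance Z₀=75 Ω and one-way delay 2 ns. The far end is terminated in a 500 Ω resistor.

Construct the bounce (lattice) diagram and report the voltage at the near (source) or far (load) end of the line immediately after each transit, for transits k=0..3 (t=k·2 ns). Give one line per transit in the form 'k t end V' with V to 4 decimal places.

Γ_L=0.739130, Γ_S=0.739130; launch V₁=5·75/575=0.652174
k=0 src: V=0.6522
k=1 load: inc=0.652174, refl=0.652174·0.739130=0.4820; V=0.000000+0.652174+0.482042=1.1342
k=2 src: inc=0.482042, refl=0.482042·0.739130=0.3563; V=0.652174+0.482042+0.356292=1.4905
k=3 load: inc=0.356292, refl=0.356292·0.739130=0.2633; V=1.134216+0.356292+0.263346=1.7539

0 0 source 0.6522
1 2 load 1.1342
2 4 source 1.4905
3 6 load 1.7539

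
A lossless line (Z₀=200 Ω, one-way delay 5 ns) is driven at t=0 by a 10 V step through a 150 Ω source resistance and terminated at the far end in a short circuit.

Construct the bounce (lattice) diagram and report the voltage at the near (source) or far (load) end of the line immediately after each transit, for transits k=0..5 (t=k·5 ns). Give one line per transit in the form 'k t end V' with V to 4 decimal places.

0 0 source 5.7143
1 5 load 0.0000
2 10 source 0.8163
3 15 load 0.0000
4 20 source 0.1166
5 25 load 0.0000

Γ_L=-1.000000, Γ_S=-0.142857; launch V₁=10·200/350=5.714286
k=0 src: V=5.7143
k=1 load: inc=5.714286, refl=5.714286·-1.000000=-5.7143; V=0.000000+5.714286+-5.714286=0.0000
k=2 src: inc=-5.714286, refl=-5.714286·-0.142857=0.8163; V=5.714286+-5.714286+0.816327=0.8163
k=3 load: inc=0.816327, refl=0.816327·-1.000000=-0.8163; V=0.000000+0.816327+-0.816327=0.0000
k=4 src: inc=-0.816327, refl=-0.816327·-0.142857=0.1166; V=0.816327+-0.816327+0.116618=0.1166
k=5 load: inc=0.116618, refl=0.116618·-1.000000=-0.1166; V=0.000000+0.116618+-0.116618=0.0000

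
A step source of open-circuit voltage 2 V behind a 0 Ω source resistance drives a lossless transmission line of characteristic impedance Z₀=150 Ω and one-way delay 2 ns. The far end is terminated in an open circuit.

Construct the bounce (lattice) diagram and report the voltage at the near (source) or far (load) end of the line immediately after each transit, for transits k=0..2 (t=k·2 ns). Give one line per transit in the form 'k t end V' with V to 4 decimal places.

Γ_L=1.000000, Γ_S=-1.000000; launch V₁=2·150/150=2.000000
k=0 src: V=2.0000
k=1 load: inc=2.000000, refl=2.000000·1.000000=2.0000; V=0.000000+2.000000+2.000000=4.0000
k=2 src: inc=2.000000, refl=2.000000·-1.000000=-2.0000; V=2.000000+2.000000+-2.000000=2.0000

0 0 source 2.0000
1 2 load 4.0000
2 4 source 2.0000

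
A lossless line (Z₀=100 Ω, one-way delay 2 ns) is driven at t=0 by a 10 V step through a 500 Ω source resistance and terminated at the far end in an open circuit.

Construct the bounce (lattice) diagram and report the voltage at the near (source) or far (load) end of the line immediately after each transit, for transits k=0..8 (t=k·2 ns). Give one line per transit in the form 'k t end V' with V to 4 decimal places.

Γ_L=1.000000, Γ_S=0.666667; launch V₁=10·100/600=1.666667
k=0 src: V=1.6667
k=1 load: inc=1.666667, refl=1.666667·1.000000=1.6667; V=0.000000+1.666667+1.666667=3.3333
k=2 src: inc=1.666667, refl=1.666667·0.666667=1.1111; V=1.666667+1.666667+1.111111=4.4444
k=3 load: inc=1.111111, refl=1.111111·1.000000=1.1111; V=3.333333+1.111111+1.111111=5.5556
k=4 src: inc=1.111111, refl=1.111111·0.666667=0.7407; V=4.444444+1.111111+0.740741=6.2963
k=5 load: inc=0.740741, refl=0.740741·1.000000=0.7407; V=5.555556+0.740741+0.740741=7.0370
k=6 src: inc=0.740741, refl=0.740741·0.666667=0.4938; V=6.296296+0.740741+0.493827=7.5309
k=7 load: inc=0.493827, refl=0.493827·1.000000=0.4938; V=7.037037+0.493827+0.493827=8.0247
k=8 src: inc=0.493827, refl=0.493827·0.666667=0.3292; V=7.530864+0.493827+0.329218=8.3539

0 0 source 1.6667
1 2 load 3.3333
2 4 source 4.4444
3 6 load 5.5556
4 8 source 6.2963
5 10 load 7.0370
6 12 source 7.5309
7 14 load 8.0247
8 16 source 8.3539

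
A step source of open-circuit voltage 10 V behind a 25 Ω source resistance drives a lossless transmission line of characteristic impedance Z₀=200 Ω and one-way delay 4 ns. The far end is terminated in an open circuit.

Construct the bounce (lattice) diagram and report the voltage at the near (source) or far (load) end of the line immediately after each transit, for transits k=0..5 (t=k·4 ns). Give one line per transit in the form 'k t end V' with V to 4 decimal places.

Γ_L=1.000000, Γ_S=-0.777778; launch V₁=10·200/225=8.888889
k=0 src: V=8.8889
k=1 load: inc=8.888889, refl=8.888889·1.000000=8.8889; V=0.000000+8.888889+8.888889=17.7778
k=2 src: inc=8.888889, refl=8.888889·-0.777778=-6.9136; V=8.888889+8.888889+-6.913580=10.8642
k=3 load: inc=-6.913580, refl=-6.913580·1.000000=-6.9136; V=17.777778+-6.913580+-6.913580=3.9506
k=4 src: inc=-6.913580, refl=-6.913580·-0.777778=5.3772; V=10.864198+-6.913580+5.377229=9.3278
k=5 load: inc=5.377229, refl=5.377229·1.000000=5.3772; V=3.950617+5.377229+5.377229=14.7051

0 0 source 8.8889
1 4 load 17.7778
2 8 source 10.8642
3 12 load 3.9506
4 16 source 9.3278
5 20 load 14.7051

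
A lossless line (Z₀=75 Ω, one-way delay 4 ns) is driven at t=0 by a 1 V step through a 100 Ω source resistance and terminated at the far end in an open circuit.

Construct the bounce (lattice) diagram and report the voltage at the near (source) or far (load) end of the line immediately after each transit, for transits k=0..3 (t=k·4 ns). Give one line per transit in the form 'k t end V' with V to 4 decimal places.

Γ_L=1.000000, Γ_S=0.142857; launch V₁=1·75/175=0.428571
k=0 src: V=0.4286
k=1 load: inc=0.428571, refl=0.428571·1.000000=0.4286; V=0.000000+0.428571+0.428571=0.8571
k=2 src: inc=0.428571, refl=0.428571·0.142857=0.0612; V=0.428571+0.428571+0.061224=0.9184
k=3 load: inc=0.061224, refl=0.061224·1.000000=0.0612; V=0.857143+0.061224+0.061224=0.9796

0 0 source 0.4286
1 4 load 0.8571
2 8 source 0.9184
3 12 load 0.9796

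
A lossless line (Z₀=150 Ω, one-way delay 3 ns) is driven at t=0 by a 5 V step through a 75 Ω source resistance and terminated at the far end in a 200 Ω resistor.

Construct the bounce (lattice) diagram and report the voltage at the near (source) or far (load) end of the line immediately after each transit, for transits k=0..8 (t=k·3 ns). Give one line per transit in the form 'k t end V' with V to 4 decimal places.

0 0 source 3.3333
1 3 load 3.8095
2 6 source 3.6508
3 9 load 3.6281
4 12 source 3.6357
5 15 load 3.6368
6 18 source 3.6364
7 21 load 3.6363
8 24 source 3.6364

Γ_L=0.142857, Γ_S=-0.333333; launch V₁=5·150/225=3.333333
k=0 src: V=3.3333
k=1 load: inc=3.333333, refl=3.333333·0.142857=0.4762; V=0.000000+3.333333+0.476190=3.8095
k=2 src: inc=0.476190, refl=0.476190·-0.333333=-0.1587; V=3.333333+0.476190+-0.158730=3.6508
k=3 load: inc=-0.158730, refl=-0.158730·0.142857=-0.0227; V=3.809524+-0.158730+-0.022676=3.6281
k=4 src: inc=-0.022676, refl=-0.022676·-0.333333=0.0076; V=3.650794+-0.022676+0.007559=3.6357
k=5 load: inc=0.007559, refl=0.007559·0.142857=0.0011; V=3.628118+0.007559+0.001080=3.6368
k=6 src: inc=0.001080, refl=0.001080·-0.333333=-0.0004; V=3.635676+0.001080+-0.000360=3.6364
k=7 load: inc=-0.000360, refl=-0.000360·0.142857=-0.0001; V=3.636756+-0.000360+-0.000051=3.6363
k=8 src: inc=-0.000051, refl=-0.000051·-0.333333=0.0000; V=3.636396+-0.000051+0.000017=3.6364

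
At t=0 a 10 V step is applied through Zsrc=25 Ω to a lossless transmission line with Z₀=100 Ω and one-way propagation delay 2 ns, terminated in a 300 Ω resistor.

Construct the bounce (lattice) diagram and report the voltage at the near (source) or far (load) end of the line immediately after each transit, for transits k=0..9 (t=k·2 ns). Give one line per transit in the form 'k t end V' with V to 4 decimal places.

Γ_L=0.500000, Γ_S=-0.600000; launch V₁=10·100/125=8.000000
k=0 src: V=8.0000
k=1 load: inc=8.000000, refl=8.000000·0.500000=4.0000; V=0.000000+8.000000+4.000000=12.0000
k=2 src: inc=4.000000, refl=4.000000·-0.600000=-2.4000; V=8.000000+4.000000+-2.400000=9.6000
k=3 load: inc=-2.400000, refl=-2.400000·0.500000=-1.2000; V=12.000000+-2.400000+-1.200000=8.4000
k=4 src: inc=-1.200000, refl=-1.200000·-0.600000=0.7200; V=9.600000+-1.200000+0.720000=9.1200
k=5 load: inc=0.720000, refl=0.720000·0.500000=0.3600; V=8.400000+0.720000+0.360000=9.4800
k=6 src: inc=0.360000, refl=0.360000·-0.600000=-0.2160; V=9.120000+0.360000+-0.216000=9.2640
k=7 load: inc=-0.216000, refl=-0.216000·0.500000=-0.1080; V=9.480000+-0.216000+-0.108000=9.1560
k=8 src: inc=-0.108000, refl=-0.108000·-0.600000=0.0648; V=9.264000+-0.108000+0.064800=9.2208
k=9 load: inc=0.064800, refl=0.064800·0.500000=0.0324; V=9.156000+0.064800+0.032400=9.2532

0 0 source 8.0000
1 2 load 12.0000
2 4 source 9.6000
3 6 load 8.4000
4 8 source 9.1200
5 10 load 9.4800
6 12 source 9.2640
7 14 load 9.1560
8 16 source 9.2208
9 18 load 9.2532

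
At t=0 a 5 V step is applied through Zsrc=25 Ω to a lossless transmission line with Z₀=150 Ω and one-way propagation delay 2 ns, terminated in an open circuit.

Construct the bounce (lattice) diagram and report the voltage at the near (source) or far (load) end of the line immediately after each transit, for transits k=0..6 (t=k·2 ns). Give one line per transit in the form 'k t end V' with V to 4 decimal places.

0 0 source 4.2857
1 2 load 8.5714
2 4 source 5.5102
3 6 load 2.4490
4 8 source 4.6356
5 10 load 6.8222
6 12 source 5.2603

Γ_L=1.000000, Γ_S=-0.714286; launch V₁=5·150/175=4.285714
k=0 src: V=4.2857
k=1 load: inc=4.285714, refl=4.285714·1.000000=4.2857; V=0.000000+4.285714+4.285714=8.5714
k=2 src: inc=4.285714, refl=4.285714·-0.714286=-3.0612; V=4.285714+4.285714+-3.061224=5.5102
k=3 load: inc=-3.061224, refl=-3.061224·1.000000=-3.0612; V=8.571429+-3.061224+-3.061224=2.4490
k=4 src: inc=-3.061224, refl=-3.061224·-0.714286=2.1866; V=5.510204+-3.061224+2.186589=4.6356
k=5 load: inc=2.186589, refl=2.186589·1.000000=2.1866; V=2.448980+2.186589+2.186589=6.8222
k=6 src: inc=2.186589, refl=2.186589·-0.714286=-1.5618; V=4.635569+2.186589+-1.561849=5.2603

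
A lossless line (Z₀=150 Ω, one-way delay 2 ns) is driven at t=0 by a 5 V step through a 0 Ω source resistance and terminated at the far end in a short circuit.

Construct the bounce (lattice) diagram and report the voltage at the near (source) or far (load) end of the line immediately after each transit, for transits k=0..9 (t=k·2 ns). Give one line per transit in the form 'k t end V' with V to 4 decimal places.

0 0 source 5.0000
1 2 load 0.0000
2 4 source 5.0000
3 6 load 0.0000
4 8 source 5.0000
5 10 load 0.0000
6 12 source 5.0000
7 14 load 0.0000
8 16 source 5.0000
9 18 load 0.0000

Γ_L=-1.000000, Γ_S=-1.000000; launch V₁=5·150/150=5.000000
k=0 src: V=5.0000
k=1 load: inc=5.000000, refl=5.000000·-1.000000=-5.0000; V=0.000000+5.000000+-5.000000=0.0000
k=2 src: inc=-5.000000, refl=-5.000000·-1.000000=5.0000; V=5.000000+-5.000000+5.000000=5.0000
k=3 load: inc=5.000000, refl=5.000000·-1.000000=-5.0000; V=0.000000+5.000000+-5.000000=0.0000
k=4 src: inc=-5.000000, refl=-5.000000·-1.000000=5.0000; V=5.000000+-5.000000+5.000000=5.0000
k=5 load: inc=5.000000, refl=5.000000·-1.000000=-5.0000; V=0.000000+5.000000+-5.000000=0.0000
k=6 src: inc=-5.000000, refl=-5.000000·-1.000000=5.0000; V=5.000000+-5.000000+5.000000=5.0000
k=7 load: inc=5.000000, refl=5.000000·-1.000000=-5.0000; V=0.000000+5.000000+-5.000000=0.0000
k=8 src: inc=-5.000000, refl=-5.000000·-1.000000=5.0000; V=5.000000+-5.000000+5.000000=5.0000
k=9 load: inc=5.000000, refl=5.000000·-1.000000=-5.0000; V=0.000000+5.000000+-5.000000=0.0000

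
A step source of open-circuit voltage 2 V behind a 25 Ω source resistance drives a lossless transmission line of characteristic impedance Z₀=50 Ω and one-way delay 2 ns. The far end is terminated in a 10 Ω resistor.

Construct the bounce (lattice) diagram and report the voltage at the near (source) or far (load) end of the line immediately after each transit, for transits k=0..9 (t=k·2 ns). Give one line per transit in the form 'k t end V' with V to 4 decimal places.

0 0 source 1.3333
1 2 load 0.4444
2 4 source 0.7407
3 6 load 0.5432
4 8 source 0.6091
5 10 load 0.5652
6 12 source 0.5798
7 14 load 0.5700
8 16 source 0.5733
9 18 load 0.5711

Γ_L=-0.666667, Γ_S=-0.333333; launch V₁=2·50/75=1.333333
k=0 src: V=1.3333
k=1 load: inc=1.333333, refl=1.333333·-0.666667=-0.8889; V=0.000000+1.333333+-0.888889=0.4444
k=2 src: inc=-0.888889, refl=-0.888889·-0.333333=0.2963; V=1.333333+-0.888889+0.296296=0.7407
k=3 load: inc=0.296296, refl=0.296296·-0.666667=-0.1975; V=0.444444+0.296296+-0.197531=0.5432
k=4 src: inc=-0.197531, refl=-0.197531·-0.333333=0.0658; V=0.740741+-0.197531+0.065844=0.6091
k=5 load: inc=0.065844, refl=0.065844·-0.666667=-0.0439; V=0.543210+0.065844+-0.043896=0.5652
k=6 src: inc=-0.043896, refl=-0.043896·-0.333333=0.0146; V=0.609053+-0.043896+0.014632=0.5798
k=7 load: inc=0.014632, refl=0.014632·-0.666667=-0.0098; V=0.565158+0.014632+-0.009755=0.5700
k=8 src: inc=-0.009755, refl=-0.009755·-0.333333=0.0033; V=0.579790+-0.009755+0.003252=0.5733
k=9 load: inc=0.003252, refl=0.003252·-0.666667=-0.0022; V=0.570035+0.003252+-0.002168=0.5711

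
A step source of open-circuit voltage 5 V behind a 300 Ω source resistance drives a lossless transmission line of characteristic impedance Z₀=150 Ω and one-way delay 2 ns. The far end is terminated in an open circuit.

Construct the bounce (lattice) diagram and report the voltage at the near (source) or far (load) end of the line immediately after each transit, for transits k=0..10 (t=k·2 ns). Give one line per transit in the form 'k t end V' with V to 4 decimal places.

0 0 source 1.6667
1 2 load 3.3333
2 4 source 3.8889
3 6 load 4.4444
4 8 source 4.6296
5 10 load 4.8148
6 12 source 4.8765
7 14 load 4.9383
8 16 source 4.9588
9 18 load 4.9794
10 20 source 4.9863

Γ_L=1.000000, Γ_S=0.333333; launch V₁=5·150/450=1.666667
k=0 src: V=1.6667
k=1 load: inc=1.666667, refl=1.666667·1.000000=1.6667; V=0.000000+1.666667+1.666667=3.3333
k=2 src: inc=1.666667, refl=1.666667·0.333333=0.5556; V=1.666667+1.666667+0.555556=3.8889
k=3 load: inc=0.555556, refl=0.555556·1.000000=0.5556; V=3.333333+0.555556+0.555556=4.4444
k=4 src: inc=0.555556, refl=0.555556·0.333333=0.1852; V=3.888889+0.555556+0.185185=4.6296
k=5 load: inc=0.185185, refl=0.185185·1.000000=0.1852; V=4.444444+0.185185+0.185185=4.8148
k=6 src: inc=0.185185, refl=0.185185·0.333333=0.0617; V=4.629630+0.185185+0.061728=4.8765
k=7 load: inc=0.061728, refl=0.061728·1.000000=0.0617; V=4.814815+0.061728+0.061728=4.9383
k=8 src: inc=0.061728, refl=0.061728·0.333333=0.0206; V=4.876543+0.061728+0.020576=4.9588
k=9 load: inc=0.020576, refl=0.020576·1.000000=0.0206; V=4.938272+0.020576+0.020576=4.9794
k=10 src: inc=0.020576, refl=0.020576·0.333333=0.0069; V=4.958848+0.020576+0.006859=4.9863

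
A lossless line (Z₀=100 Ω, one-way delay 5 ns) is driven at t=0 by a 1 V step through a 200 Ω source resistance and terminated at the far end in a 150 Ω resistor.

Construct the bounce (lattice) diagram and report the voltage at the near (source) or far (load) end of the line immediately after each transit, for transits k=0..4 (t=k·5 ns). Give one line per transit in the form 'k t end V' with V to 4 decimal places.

Γ_L=0.200000, Γ_S=0.333333; launch V₁=1·100/300=0.333333
k=0 src: V=0.3333
k=1 load: inc=0.333333, refl=0.333333·0.200000=0.0667; V=0.000000+0.333333+0.066667=0.4000
k=2 src: inc=0.066667, refl=0.066667·0.333333=0.0222; V=0.333333+0.066667+0.022222=0.4222
k=3 load: inc=0.022222, refl=0.022222·0.200000=0.0044; V=0.400000+0.022222+0.004444=0.4267
k=4 src: inc=0.004444, refl=0.004444·0.333333=0.0015; V=0.422222+0.004444+0.001481=0.4281

0 0 source 0.3333
1 5 load 0.4000
2 10 source 0.4222
3 15 load 0.4267
4 20 source 0.4281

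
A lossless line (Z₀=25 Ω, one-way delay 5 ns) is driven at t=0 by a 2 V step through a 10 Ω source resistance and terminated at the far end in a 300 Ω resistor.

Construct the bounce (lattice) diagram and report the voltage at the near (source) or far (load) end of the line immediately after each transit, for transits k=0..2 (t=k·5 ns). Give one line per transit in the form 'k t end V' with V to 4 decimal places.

Γ_L=0.846154, Γ_S=-0.428571; launch V₁=2·25/35=1.428571
k=0 src: V=1.4286
k=1 load: inc=1.428571, refl=1.428571·0.846154=1.2088; V=0.000000+1.428571+1.208791=2.6374
k=2 src: inc=1.208791, refl=1.208791·-0.428571=-0.5181; V=1.428571+1.208791+-0.518053=2.1193

0 0 source 1.4286
1 5 load 2.6374
2 10 source 2.1193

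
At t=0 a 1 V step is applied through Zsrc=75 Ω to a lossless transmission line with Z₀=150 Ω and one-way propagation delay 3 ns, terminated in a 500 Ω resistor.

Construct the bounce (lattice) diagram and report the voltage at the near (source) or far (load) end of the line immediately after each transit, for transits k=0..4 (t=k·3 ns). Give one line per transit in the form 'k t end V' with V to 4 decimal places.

Γ_L=0.538462, Γ_S=-0.333333; launch V₁=1·150/225=0.666667
k=0 src: V=0.6667
k=1 load: inc=0.666667, refl=0.666667·0.538462=0.3590; V=0.000000+0.666667+0.358974=1.0256
k=2 src: inc=0.358974, refl=0.358974·-0.333333=-0.1197; V=0.666667+0.358974+-0.119658=0.9060
k=3 load: inc=-0.119658, refl=-0.119658·0.538462=-0.0644; V=1.025641+-0.119658+-0.064431=0.8416
k=4 src: inc=-0.064431, refl=-0.064431·-0.333333=0.0215; V=0.905983+-0.064431+0.021477=0.8630

0 0 source 0.6667
1 3 load 1.0256
2 6 source 0.9060
3 9 load 0.8416
4 12 source 0.8630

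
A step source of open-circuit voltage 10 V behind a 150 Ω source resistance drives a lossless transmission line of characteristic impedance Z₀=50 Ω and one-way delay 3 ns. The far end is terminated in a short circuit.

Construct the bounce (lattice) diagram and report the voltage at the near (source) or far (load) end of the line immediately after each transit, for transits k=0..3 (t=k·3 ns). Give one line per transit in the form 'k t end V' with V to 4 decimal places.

0 0 source 2.5000
1 3 load 0.0000
2 6 source -1.2500
3 9 load 0.0000

Γ_L=-1.000000, Γ_S=0.500000; launch V₁=10·50/200=2.500000
k=0 src: V=2.5000
k=1 load: inc=2.500000, refl=2.500000·-1.000000=-2.5000; V=0.000000+2.500000+-2.500000=0.0000
k=2 src: inc=-2.500000, refl=-2.500000·0.500000=-1.2500; V=2.500000+-2.500000+-1.250000=-1.2500
k=3 load: inc=-1.250000, refl=-1.250000·-1.000000=1.2500; V=0.000000+-1.250000+1.250000=0.0000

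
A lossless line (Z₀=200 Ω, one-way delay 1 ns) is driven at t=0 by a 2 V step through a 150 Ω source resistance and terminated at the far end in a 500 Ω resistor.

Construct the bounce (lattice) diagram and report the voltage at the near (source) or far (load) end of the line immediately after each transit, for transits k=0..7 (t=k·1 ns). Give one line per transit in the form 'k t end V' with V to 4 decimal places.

Γ_L=0.428571, Γ_S=-0.142857; launch V₁=2·200/350=1.142857
k=0 src: V=1.1429
k=1 load: inc=1.142857, refl=1.142857·0.428571=0.4898; V=0.000000+1.142857+0.489796=1.6327
k=2 src: inc=0.489796, refl=0.489796·-0.142857=-0.0700; V=1.142857+0.489796+-0.069971=1.5627
k=3 load: inc=-0.069971, refl=-0.069971·0.428571=-0.0300; V=1.632653+-0.069971+-0.029988=1.5327
k=4 src: inc=-0.029988, refl=-0.029988·-0.142857=0.0043; V=1.562682+-0.029988+0.004284=1.5370
k=5 load: inc=0.004284, refl=0.004284·0.428571=0.0018; V=1.532695+0.004284+0.001836=1.5388
k=6 src: inc=0.001836, refl=0.001836·-0.142857=-0.0003; V=1.536979+0.001836+-0.000262=1.5386
k=7 load: inc=-0.000262, refl=-0.000262·0.428571=-0.0001; V=1.538815+-0.000262+-0.000112=1.5384

0 0 source 1.1429
1 1 load 1.6327
2 2 source 1.5627
3 3 load 1.5327
4 4 source 1.5370
5 5 load 1.5388
6 6 source 1.5386
7 7 load 1.5384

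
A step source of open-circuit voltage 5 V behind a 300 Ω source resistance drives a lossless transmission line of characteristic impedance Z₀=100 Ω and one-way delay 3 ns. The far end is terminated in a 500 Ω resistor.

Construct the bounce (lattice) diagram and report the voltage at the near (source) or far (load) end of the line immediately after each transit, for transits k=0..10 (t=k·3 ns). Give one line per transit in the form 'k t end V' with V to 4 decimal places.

Γ_L=0.666667, Γ_S=0.500000; launch V₁=5·100/400=1.250000
k=0 src: V=1.2500
k=1 load: inc=1.250000, refl=1.250000·0.666667=0.8333; V=0.000000+1.250000+0.833333=2.0833
k=2 src: inc=0.833333, refl=0.833333·0.500000=0.4167; V=1.250000+0.833333+0.416667=2.5000
k=3 load: inc=0.416667, refl=0.416667·0.666667=0.2778; V=2.083333+0.416667+0.277778=2.7778
k=4 src: inc=0.277778, refl=0.277778·0.500000=0.1389; V=2.500000+0.277778+0.138889=2.9167
k=5 load: inc=0.138889, refl=0.138889·0.666667=0.0926; V=2.777778+0.138889+0.092593=3.0093
k=6 src: inc=0.092593, refl=0.092593·0.500000=0.0463; V=2.916667+0.092593+0.046296=3.0556
k=7 load: inc=0.046296, refl=0.046296·0.666667=0.0309; V=3.009259+0.046296+0.030864=3.0864
k=8 src: inc=0.030864, refl=0.030864·0.500000=0.0154; V=3.055556+0.030864+0.015432=3.1019
k=9 load: inc=0.015432, refl=0.015432·0.666667=0.0103; V=3.086420+0.015432+0.010288=3.1121
k=10 src: inc=0.010288, refl=0.010288·0.500000=0.0051; V=3.101852+0.010288+0.005144=3.1173

0 0 source 1.2500
1 3 load 2.0833
2 6 source 2.5000
3 9 load 2.7778
4 12 source 2.9167
5 15 load 3.0093
6 18 source 3.0556
7 21 load 3.0864
8 24 source 3.1019
9 27 load 3.1121
10 30 source 3.1173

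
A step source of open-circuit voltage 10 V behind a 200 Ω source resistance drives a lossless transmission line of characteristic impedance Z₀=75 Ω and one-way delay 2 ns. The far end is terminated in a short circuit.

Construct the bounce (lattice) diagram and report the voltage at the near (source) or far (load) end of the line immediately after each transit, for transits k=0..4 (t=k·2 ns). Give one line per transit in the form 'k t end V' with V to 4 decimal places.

0 0 source 2.7273
1 2 load 0.0000
2 4 source -1.2397
3 6 load 0.0000
4 8 source 0.5635

Γ_L=-1.000000, Γ_S=0.454545; launch V₁=10·75/275=2.727273
k=0 src: V=2.7273
k=1 load: inc=2.727273, refl=2.727273·-1.000000=-2.7273; V=0.000000+2.727273+-2.727273=0.0000
k=2 src: inc=-2.727273, refl=-2.727273·0.454545=-1.2397; V=2.727273+-2.727273+-1.239669=-1.2397
k=3 load: inc=-1.239669, refl=-1.239669·-1.000000=1.2397; V=0.000000+-1.239669+1.239669=0.0000
k=4 src: inc=1.239669, refl=1.239669·0.454545=0.5635; V=-1.239669+1.239669+0.563486=0.5635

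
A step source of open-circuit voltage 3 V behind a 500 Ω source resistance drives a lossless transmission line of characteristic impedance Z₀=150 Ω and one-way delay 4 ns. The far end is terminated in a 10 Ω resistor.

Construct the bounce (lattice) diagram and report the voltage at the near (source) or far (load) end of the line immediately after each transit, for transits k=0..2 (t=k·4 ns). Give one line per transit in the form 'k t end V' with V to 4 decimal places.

0 0 source 0.6923
1 4 load 0.0865
2 8 source -0.2396

Γ_L=-0.875000, Γ_S=0.538462; launch V₁=3·150/650=0.692308
k=0 src: V=0.6923
k=1 load: inc=0.692308, refl=0.692308·-0.875000=-0.6058; V=0.000000+0.692308+-0.605769=0.0865
k=2 src: inc=-0.605769, refl=-0.605769·0.538462=-0.3262; V=0.692308+-0.605769+-0.326183=-0.2396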